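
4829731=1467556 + 3362175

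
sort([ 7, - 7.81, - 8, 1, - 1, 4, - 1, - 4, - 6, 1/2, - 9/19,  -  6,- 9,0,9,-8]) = [- 9,- 8, - 8, - 7.81, - 6, - 6, - 4,-1, - 1 , - 9/19, 0, 1/2,1,  4,7,9] 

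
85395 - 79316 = 6079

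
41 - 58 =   -  17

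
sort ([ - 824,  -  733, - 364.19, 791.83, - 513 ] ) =[ - 824, - 733, - 513,  -  364.19,  791.83]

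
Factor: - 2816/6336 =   -  4/9  =  - 2^2*3^(  -  2) 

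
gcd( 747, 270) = 9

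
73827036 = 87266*846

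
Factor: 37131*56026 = 2^1*  3^1 * 109^1*257^1  *12377^1 = 2080301406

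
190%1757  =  190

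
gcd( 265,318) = 53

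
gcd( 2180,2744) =4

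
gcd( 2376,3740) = 44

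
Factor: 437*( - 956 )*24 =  - 10026528 = - 2^5*3^1 * 19^1*23^1*239^1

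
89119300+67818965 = 156938265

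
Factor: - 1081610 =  - 2^1*5^1*108161^1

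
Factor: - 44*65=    - 2^2*5^1*11^1*13^1  =  -2860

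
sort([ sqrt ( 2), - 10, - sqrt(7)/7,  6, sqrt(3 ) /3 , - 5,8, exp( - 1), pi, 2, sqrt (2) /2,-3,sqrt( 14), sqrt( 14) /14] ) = [ - 10,-5,-3 ,- sqrt ( 7) /7,sqrt( 14 ) /14,exp( - 1),sqrt( 3 )/3,sqrt ( 2 )/2,sqrt ( 2),2, pi, sqrt(14), 6,  8 ]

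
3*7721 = 23163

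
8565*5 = 42825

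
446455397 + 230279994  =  676735391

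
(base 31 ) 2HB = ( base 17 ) 88c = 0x99C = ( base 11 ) 1937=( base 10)2460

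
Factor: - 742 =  - 2^1*7^1*53^1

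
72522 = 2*36261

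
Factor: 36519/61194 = 37/62 = 2^ ( - 1 )*31^(- 1)*37^1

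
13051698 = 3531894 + 9519804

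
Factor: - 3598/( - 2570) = 5^( - 1)*7^1 =7/5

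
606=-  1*( - 606 )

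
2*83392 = 166784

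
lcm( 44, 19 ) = 836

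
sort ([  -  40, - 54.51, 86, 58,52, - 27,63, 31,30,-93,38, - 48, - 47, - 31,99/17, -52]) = [-93, - 54.51,-52,-48,  -  47, - 40,-31, - 27,99/17,30,31,  38, 52, 58,63,86]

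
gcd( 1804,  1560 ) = 4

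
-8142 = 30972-39114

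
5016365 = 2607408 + 2408957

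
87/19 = 87/19 = 4.58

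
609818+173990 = 783808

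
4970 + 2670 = 7640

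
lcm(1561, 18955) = 132685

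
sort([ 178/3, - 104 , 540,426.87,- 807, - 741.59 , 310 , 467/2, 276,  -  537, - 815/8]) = [ - 807, - 741.59,-537, -104, - 815/8, 178/3,467/2 , 276,  310, 426.87,  540 ] 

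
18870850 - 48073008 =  - 29202158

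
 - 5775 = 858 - 6633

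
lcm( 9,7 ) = 63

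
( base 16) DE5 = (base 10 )3557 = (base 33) 38Q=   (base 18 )AHB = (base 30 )3SH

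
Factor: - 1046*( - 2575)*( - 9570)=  - 2^2*3^1*5^3*11^1 * 29^1*103^1*523^1=- 25776316500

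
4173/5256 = 1391/1752 = 0.79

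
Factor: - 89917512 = - 2^3 * 3^1*3746563^1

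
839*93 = 78027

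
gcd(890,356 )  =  178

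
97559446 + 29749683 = 127309129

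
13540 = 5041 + 8499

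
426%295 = 131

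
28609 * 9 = 257481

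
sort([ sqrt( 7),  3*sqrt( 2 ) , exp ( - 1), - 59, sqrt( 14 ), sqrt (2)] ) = [ - 59,exp( - 1) , sqrt (2),sqrt(7),  sqrt( 14),3 * sqrt( 2)] 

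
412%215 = 197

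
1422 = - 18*(- 79 ) 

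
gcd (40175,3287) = 1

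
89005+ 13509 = 102514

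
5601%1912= 1777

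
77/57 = 1 + 20/57 = 1.35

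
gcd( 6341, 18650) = 373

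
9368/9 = 1040+8/9  =  1040.89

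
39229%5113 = 3438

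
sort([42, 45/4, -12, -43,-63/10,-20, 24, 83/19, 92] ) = [  -  43,-20, - 12,-63/10,83/19,45/4, 24, 42, 92]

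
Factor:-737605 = -5^1*11^1*13411^1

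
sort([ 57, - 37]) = [  -  37,57] 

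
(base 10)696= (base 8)1270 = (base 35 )jv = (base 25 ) 12L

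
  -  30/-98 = 15/49 =0.31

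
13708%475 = 408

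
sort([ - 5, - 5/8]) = [ - 5,- 5/8]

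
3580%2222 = 1358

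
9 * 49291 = 443619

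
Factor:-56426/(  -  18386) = 89/29=29^( - 1)*89^1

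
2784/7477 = 2784/7477 =0.37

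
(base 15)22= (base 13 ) 26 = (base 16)20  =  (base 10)32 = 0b100000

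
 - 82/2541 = - 82/2541 = - 0.03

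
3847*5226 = 20104422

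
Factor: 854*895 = 2^1*5^1*7^1*61^1 * 179^1= 764330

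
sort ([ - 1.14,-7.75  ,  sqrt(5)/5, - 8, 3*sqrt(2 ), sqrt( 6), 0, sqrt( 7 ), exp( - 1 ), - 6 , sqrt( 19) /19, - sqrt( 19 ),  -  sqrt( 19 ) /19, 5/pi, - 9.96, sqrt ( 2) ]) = [ - 9.96, - 8, - 7.75, - 6, - sqrt(19), - 1.14, - sqrt ( 19 ) /19, 0 , sqrt( 19 ) /19, exp ( - 1) , sqrt(5)/5, sqrt( 2), 5/pi, sqrt ( 6), sqrt(7 ),3*sqrt(2 ) ]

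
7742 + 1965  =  9707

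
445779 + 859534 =1305313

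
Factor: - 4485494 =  - 2^1*13^1*172519^1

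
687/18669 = 229/6223=0.04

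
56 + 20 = 76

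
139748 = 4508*31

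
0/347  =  0 = 0.00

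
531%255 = 21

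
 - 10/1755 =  - 1 + 349/351 = - 0.01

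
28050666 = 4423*6342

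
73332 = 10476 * 7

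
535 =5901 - 5366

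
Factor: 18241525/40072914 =2^( - 1 )*3^( - 3)*5^2* 7^( - 1)*106013^( - 1 )*729661^1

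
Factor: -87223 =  - 87223^1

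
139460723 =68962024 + 70498699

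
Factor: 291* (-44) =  - 2^2*3^1*11^1*97^1 = -  12804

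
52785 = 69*765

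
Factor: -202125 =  - 3^1*5^3*7^2*11^1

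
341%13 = 3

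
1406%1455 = 1406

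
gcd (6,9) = 3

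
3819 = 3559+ 260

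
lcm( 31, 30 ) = 930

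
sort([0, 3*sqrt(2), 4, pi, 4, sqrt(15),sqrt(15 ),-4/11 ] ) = [-4/11, 0,pi , sqrt(15 ), sqrt(15), 4,4,  3* sqrt(2)]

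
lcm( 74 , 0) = 0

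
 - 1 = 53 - 54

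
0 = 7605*0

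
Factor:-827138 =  - 2^1*13^1*29^1*1097^1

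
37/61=37/61  =  0.61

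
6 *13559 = 81354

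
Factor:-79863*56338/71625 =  -2^1 * 5^(-3 ) * 7^1 * 17^1*191^(-1)*1657^1 * 3803^1 = -1499773898/23875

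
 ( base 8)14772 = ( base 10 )6650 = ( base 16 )19FA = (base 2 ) 1100111111010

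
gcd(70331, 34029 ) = 1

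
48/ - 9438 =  - 8/1573 = -0.01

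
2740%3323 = 2740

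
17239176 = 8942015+8297161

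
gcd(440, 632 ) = 8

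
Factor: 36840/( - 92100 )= - 2^1*5^( - 1) = - 2/5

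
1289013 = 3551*363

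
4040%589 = 506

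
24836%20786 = 4050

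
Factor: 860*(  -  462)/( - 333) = 132440/111 = 2^3*3^( - 1) * 5^1*7^1 * 11^1*37^(-1)*43^1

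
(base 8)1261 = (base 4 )22301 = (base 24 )14H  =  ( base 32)LH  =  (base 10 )689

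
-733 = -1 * 733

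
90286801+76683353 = 166970154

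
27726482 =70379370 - 42652888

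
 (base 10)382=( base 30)CM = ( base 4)11332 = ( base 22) h8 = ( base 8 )576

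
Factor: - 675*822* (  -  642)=2^2 *3^5 * 5^2*107^1*137^1 = 356213700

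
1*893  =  893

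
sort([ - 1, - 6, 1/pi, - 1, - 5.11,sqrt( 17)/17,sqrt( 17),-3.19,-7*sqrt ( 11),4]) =[-7*sqrt(11), -6,-5.11, - 3.19, - 1, - 1,sqrt(17)/17,1/pi,4,sqrt( 17)]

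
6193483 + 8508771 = 14702254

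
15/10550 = 3/2110 = 0.00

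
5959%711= 271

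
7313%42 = 5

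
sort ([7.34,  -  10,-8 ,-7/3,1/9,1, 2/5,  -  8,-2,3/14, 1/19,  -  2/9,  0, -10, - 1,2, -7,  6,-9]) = [ - 10, - 10,-9  ,-8,-8, - 7,- 7/3,-2 , - 1, - 2/9,0,1/19, 1/9 , 3/14 , 2/5 , 1, 2, 6 , 7.34 ] 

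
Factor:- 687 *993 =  - 3^2 * 229^1 *331^1= - 682191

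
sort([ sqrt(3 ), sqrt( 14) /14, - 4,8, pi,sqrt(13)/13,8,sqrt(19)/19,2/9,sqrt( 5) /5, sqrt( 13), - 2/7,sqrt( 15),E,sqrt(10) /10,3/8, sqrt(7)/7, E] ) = [ - 4,- 2/7,2/9, sqrt( 19)/19,sqrt( 14) /14, sqrt(13)/13, sqrt( 10)/10, 3/8,sqrt( 7) /7,sqrt( 5) /5, sqrt( 3 ),E , E,pi,sqrt( 13),sqrt(15), 8,8]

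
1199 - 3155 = -1956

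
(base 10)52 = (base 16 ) 34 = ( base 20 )2c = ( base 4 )310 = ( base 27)1p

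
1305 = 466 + 839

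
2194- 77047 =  - 74853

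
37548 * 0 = 0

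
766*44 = 33704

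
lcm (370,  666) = 3330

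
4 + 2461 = 2465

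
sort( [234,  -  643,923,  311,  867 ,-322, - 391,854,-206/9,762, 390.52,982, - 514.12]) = [ - 643, - 514.12, - 391,-322, - 206/9,234,  311,390.52,762, 854,867,923, 982 ] 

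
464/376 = 58/47 = 1.23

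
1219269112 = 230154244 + 989114868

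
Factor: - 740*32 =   -  2^7*5^1 * 37^1 = -23680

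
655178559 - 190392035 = 464786524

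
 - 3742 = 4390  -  8132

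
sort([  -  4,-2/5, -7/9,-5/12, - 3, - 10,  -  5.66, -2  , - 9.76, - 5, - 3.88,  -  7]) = [  -  10,-9.76,  -  7,-5.66,-5,-4, - 3.88,-3, - 2, -7/9, - 5/12, - 2/5] 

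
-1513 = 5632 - 7145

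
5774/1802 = 2887/901   =  3.20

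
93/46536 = 31/15512 = 0.00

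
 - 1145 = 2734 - 3879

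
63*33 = 2079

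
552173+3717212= 4269385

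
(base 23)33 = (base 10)72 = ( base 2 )1001000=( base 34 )24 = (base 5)242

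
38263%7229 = 2118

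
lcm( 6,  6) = 6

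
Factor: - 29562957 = -3^2*103^1 * 31891^1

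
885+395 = 1280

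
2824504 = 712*3967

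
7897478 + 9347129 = 17244607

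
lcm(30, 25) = 150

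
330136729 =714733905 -384597176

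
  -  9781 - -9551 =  - 230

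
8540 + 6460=15000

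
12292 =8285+4007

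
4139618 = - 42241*( - 98)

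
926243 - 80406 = 845837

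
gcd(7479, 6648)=831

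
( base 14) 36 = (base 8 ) 60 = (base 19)2A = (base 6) 120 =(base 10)48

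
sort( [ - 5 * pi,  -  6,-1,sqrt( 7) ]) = [ - 5*pi,  -  6 ,  -  1,sqrt( 7 )] 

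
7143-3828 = 3315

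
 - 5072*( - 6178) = 31334816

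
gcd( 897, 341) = 1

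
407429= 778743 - 371314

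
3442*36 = 123912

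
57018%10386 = 5088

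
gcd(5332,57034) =2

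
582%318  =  264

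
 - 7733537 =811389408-819122945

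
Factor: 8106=2^1*3^1*7^1 * 193^1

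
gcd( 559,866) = 1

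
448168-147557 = 300611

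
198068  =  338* 586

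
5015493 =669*7497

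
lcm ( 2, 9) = 18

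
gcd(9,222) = 3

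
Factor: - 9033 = -3^1*3011^1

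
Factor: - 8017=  - 8017^1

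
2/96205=2/96205 = 0.00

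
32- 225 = - 193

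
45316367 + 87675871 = 132992238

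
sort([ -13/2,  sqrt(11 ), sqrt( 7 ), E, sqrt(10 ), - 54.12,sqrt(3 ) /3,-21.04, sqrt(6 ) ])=[ - 54.12, - 21.04, - 13/2,  sqrt(3)/3, sqrt(6), sqrt (7), E, sqrt(10), sqrt(11 ) ] 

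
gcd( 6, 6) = 6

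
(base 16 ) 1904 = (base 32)684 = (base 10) 6404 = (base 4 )1210010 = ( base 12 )3858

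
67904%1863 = 836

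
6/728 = 3/364 = 0.01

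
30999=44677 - 13678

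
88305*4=353220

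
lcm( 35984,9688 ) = 251888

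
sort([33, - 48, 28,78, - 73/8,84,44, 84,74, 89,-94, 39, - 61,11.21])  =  [ - 94,-61, - 48,-73/8,11.21, 28, 33,39,  44 , 74, 78,84, 84,89] 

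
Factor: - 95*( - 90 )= 8550 = 2^1*3^2*5^2*19^1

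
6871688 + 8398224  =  15269912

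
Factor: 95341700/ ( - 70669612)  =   - 23835425/17667403 = - 5^2* 13^( - 1)*17^ ( - 1)*53^1*17989^1 * 79943^( - 1)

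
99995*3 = 299985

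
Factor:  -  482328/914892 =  - 2^1* 3^2*7^1*239^( - 1 ) = - 126/239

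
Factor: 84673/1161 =3^( - 3)*43^( - 1)*84673^1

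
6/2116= 3/1058 = 0.00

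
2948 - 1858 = 1090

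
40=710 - 670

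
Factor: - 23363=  - 61^1*383^1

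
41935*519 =21764265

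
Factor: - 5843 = -5843^1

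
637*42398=27007526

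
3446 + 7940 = 11386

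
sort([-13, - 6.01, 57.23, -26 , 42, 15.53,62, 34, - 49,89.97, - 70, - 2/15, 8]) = [-70,  -  49, - 26, - 13, - 6.01 , - 2/15, 8, 15.53,34, 42,57.23,62, 89.97 ] 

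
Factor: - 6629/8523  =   - 7/9 = -3^( - 2)*7^1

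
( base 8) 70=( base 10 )56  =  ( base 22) 2C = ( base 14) 40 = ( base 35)1l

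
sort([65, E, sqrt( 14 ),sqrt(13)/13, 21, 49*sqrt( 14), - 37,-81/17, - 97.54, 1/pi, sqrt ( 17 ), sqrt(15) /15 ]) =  [  -  97.54, - 37, - 81/17,sqrt(15)/15,  sqrt( 13 ) /13, 1/pi, E,  sqrt( 14), sqrt( 17) , 21, 65,  49*sqrt( 14 )] 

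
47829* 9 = 430461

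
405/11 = 36+9/11 =36.82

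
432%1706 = 432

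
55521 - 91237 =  - 35716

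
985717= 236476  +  749241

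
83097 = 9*9233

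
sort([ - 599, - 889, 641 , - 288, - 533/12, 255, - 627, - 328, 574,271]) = [-889, - 627, - 599, - 328, - 288,-533/12, 255,271,  574,641]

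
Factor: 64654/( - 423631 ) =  - 2^1*13^(  -  1 )*32327^1*32587^(- 1) 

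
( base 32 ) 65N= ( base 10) 6327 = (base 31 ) 6I3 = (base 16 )18B7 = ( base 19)HA0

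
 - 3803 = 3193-6996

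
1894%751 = 392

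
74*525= 38850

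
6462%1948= 618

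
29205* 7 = 204435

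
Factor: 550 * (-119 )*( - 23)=2^1*5^2*7^1 * 11^1*17^1*23^1 = 1505350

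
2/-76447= - 2/76447  =  - 0.00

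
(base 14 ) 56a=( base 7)3063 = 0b10000110010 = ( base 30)15O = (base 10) 1074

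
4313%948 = 521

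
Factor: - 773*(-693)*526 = 281772414 = 2^1*3^2* 7^1*11^1*263^1*773^1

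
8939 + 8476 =17415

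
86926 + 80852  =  167778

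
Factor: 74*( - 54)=-3996 = - 2^2*3^3* 37^1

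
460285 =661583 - 201298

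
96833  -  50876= 45957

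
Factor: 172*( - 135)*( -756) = 17554320 = 2^4*3^6*5^1*7^1*43^1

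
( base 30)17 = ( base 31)16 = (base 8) 45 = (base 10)37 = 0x25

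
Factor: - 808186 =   -  2^1*491^1 * 823^1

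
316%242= 74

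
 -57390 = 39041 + - 96431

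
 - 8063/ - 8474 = 8063/8474 = 0.95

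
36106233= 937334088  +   - 901227855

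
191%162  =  29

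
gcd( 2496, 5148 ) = 156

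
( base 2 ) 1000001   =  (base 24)2h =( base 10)65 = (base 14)49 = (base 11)5A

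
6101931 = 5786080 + 315851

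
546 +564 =1110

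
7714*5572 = 42982408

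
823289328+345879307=1169168635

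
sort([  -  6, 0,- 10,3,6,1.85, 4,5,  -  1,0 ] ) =[ - 10, - 6, - 1,0,0,1.85, 3,4,5,6 ] 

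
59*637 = 37583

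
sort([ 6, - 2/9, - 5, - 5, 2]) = [ - 5, - 5, - 2/9 , 2,6]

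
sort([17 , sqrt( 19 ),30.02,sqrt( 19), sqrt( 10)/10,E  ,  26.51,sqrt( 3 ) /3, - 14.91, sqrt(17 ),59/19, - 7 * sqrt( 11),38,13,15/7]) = [- 7*sqrt( 11) , - 14.91,sqrt( 10)/10,sqrt( 3 ) /3,15/7,E,59/19, sqrt( 17 ),  sqrt (19),sqrt( 19 ),13,17, 26.51,30.02,38]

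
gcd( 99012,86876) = 148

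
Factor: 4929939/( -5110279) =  - 3^2*7^3*877^( - 1)*1597^1*5827^( - 1 )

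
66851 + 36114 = 102965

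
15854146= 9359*1694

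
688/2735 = 688/2735= 0.25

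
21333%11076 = 10257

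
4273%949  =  477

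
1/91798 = 1/91798= 0.00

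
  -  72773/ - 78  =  932 + 77/78=932.99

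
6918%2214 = 276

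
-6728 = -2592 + -4136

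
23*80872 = 1860056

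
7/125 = 7/125 = 0.06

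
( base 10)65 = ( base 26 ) 2D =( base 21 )32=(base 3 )2102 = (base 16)41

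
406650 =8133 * 50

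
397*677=268769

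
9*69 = 621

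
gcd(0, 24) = 24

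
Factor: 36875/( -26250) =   -  2^( - 1 )*3^(-1)* 7^( - 1) * 59^1 = - 59/42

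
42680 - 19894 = 22786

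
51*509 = 25959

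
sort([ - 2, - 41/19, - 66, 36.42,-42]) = [ - 66, - 42, - 41/19,  -  2,  36.42 ] 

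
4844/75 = 4844/75 = 64.59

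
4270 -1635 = 2635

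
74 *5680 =420320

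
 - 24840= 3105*( - 8)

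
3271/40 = 81+31/40= 81.78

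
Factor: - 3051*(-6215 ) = 18961965 = 3^3 * 5^1*11^1*113^2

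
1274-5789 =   -  4515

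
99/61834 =99/61834 = 0.00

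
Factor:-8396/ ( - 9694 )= 4198/4847  =  2^1*37^( - 1)  *131^( - 1) *2099^1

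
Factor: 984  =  2^3 * 3^1 * 41^1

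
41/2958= 41/2958=0.01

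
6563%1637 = 15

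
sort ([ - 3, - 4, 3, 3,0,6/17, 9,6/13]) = [  -  4, - 3 , 0, 6/17,6/13,3, 3, 9] 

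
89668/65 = 1379 + 33/65 =1379.51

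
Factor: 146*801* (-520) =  - 60811920 = - 2^4*3^2*5^1*13^1* 73^1*89^1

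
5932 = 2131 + 3801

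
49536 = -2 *(-24768 ) 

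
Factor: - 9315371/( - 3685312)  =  2^( - 6)*13^1*17^1*61^1*89^(-1)*647^( - 1)*691^1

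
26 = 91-65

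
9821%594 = 317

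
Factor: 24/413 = 2^3*3^1*7^( - 1 )*59^(- 1 ) 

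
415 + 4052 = 4467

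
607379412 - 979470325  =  -372090913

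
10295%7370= 2925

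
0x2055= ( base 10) 8277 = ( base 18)179F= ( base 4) 2001111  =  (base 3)102100120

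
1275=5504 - 4229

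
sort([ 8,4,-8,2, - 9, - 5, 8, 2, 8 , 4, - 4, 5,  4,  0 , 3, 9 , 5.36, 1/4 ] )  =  [ - 9,-8, - 5,  -  4,  0, 1/4, 2, 2, 3, 4,4, 4, 5, 5.36, 8,8,8,9]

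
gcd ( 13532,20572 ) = 4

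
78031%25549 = 1384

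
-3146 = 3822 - 6968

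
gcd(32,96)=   32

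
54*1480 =79920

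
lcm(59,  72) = 4248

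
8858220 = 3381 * 2620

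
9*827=7443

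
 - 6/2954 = - 3/1477=-0.00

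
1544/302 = 772/151=5.11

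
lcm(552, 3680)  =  11040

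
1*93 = 93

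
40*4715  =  188600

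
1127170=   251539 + 875631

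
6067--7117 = 13184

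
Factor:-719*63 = - 3^2*7^1*719^1  =  -45297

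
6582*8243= 54255426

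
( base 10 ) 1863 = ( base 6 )12343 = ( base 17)67A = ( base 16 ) 747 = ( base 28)2af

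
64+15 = 79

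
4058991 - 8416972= - 4357981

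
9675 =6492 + 3183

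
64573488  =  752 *85869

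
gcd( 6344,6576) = 8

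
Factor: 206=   2^1*103^1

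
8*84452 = 675616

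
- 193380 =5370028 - 5563408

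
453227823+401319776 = 854547599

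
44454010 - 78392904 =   -  33938894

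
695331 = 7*99333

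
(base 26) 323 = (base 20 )543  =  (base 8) 4043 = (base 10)2083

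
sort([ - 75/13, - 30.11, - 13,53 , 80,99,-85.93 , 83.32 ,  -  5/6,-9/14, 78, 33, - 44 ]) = [  -  85.93, -44,-30.11,-13,-75/13 , - 5/6, - 9/14 , 33,53, 78,80,83.32, 99] 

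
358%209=149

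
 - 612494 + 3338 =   -  609156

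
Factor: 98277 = 3^1 * 17^1*41^1*47^1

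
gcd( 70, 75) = 5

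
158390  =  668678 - 510288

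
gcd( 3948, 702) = 6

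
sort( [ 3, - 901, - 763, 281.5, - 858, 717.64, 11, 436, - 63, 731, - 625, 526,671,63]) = [- 901,-858, - 763,  -  625, - 63, 3, 11, 63, 281.5, 436, 526,671, 717.64, 731 ]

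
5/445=1/89 = 0.01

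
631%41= 16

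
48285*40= 1931400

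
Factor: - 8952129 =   -  3^2 * 23^1*59^1 * 733^1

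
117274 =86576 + 30698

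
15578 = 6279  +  9299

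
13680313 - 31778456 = - 18098143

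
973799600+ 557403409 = 1531203009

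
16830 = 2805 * 6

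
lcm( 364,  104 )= 728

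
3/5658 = 1/1886 =0.00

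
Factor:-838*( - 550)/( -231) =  - 41900/21 = - 2^2*3^( - 1 ) * 5^2*7^( - 1) *419^1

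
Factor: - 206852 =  - 2^2* 51713^1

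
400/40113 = 400/40113  =  0.01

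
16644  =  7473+9171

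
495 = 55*9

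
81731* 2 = 163462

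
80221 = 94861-14640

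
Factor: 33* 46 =1518 = 2^1*3^1 *11^1*23^1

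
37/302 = 37/302 = 0.12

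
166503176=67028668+99474508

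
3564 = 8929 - 5365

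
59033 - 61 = 58972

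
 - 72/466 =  - 1+197/233  =  - 0.15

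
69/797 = 69/797 = 0.09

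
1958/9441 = 1958/9441  =  0.21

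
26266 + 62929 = 89195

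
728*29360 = 21374080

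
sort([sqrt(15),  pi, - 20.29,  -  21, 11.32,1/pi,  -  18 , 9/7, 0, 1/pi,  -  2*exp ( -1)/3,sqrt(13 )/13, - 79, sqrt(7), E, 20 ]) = [ - 79,- 21, - 20.29,-18,-2*exp (-1 )/3,  0, sqrt(13 )/13, 1/pi,1/pi, 9/7, sqrt( 7),E,pi, sqrt( 15),11.32,20 ] 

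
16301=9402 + 6899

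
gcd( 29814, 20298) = 6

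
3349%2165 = 1184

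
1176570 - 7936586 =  -6760016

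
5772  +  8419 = 14191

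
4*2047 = 8188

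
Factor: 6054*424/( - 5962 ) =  - 2^3*3^1*11^( - 1 )*53^1*271^( - 1)*1009^1 = -1283448/2981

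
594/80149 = 594/80149 = 0.01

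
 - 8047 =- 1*8047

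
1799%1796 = 3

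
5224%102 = 22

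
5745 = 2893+2852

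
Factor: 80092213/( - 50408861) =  - 50408861^(-1 ) * 80092213^1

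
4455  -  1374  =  3081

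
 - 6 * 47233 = - 283398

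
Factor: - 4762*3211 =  - 2^1*13^2*19^1 * 2381^1 = - 15290782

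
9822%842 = 560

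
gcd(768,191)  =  1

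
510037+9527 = 519564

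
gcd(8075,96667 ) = 1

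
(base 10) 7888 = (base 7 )31666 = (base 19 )12G3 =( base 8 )17320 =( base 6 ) 100304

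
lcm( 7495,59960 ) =59960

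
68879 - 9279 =59600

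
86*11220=964920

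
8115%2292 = 1239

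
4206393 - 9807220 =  - 5600827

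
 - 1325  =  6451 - 7776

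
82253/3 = 27417 + 2/3 = 27417.67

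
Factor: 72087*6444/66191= 464528628/66191=2^2 * 3^3*179^1* 24029^1*66191^( - 1)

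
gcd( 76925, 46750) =425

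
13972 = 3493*4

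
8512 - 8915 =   -  403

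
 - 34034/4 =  - 17017/2 = - 8508.50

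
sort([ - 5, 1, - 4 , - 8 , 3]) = [ - 8 , - 5, - 4,1,3 ]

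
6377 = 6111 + 266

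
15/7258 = 15/7258 = 0.00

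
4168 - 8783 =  - 4615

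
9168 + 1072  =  10240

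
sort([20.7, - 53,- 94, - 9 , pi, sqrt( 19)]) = [ - 94,  -  53,-9,pi, sqrt (19 ), 20.7 ]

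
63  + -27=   36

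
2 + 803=805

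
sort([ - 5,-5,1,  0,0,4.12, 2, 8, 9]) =[ -5, -5,0 , 0, 1, 2,4.12, 8,9]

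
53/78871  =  53/78871 = 0.00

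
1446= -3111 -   -  4557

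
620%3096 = 620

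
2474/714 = 1237/357 = 3.46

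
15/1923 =5/641 = 0.01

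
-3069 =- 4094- - 1025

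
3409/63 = 487/9 = 54.11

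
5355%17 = 0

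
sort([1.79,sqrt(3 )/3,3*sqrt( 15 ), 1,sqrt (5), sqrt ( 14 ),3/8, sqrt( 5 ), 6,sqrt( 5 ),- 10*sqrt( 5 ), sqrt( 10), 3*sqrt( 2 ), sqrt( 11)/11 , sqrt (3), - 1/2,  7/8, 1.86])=[-10 * sqrt( 5),-1/2, sqrt(11 ) /11, 3/8, sqrt(3)/3, 7/8,1, sqrt(3), 1.79,  1.86,sqrt( 5), sqrt(5), sqrt( 5 ), sqrt( 10 ), sqrt(14 ), 3*sqrt( 2),  6,  3*sqrt( 15)]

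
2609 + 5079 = 7688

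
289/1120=289/1120 =0.26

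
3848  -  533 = 3315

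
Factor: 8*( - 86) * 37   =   - 2^4*37^1*43^1=- 25456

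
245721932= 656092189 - 410370257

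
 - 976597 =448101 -1424698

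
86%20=6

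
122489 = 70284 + 52205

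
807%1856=807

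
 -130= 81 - 211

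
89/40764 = 89/40764 = 0.00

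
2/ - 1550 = -1/775= - 0.00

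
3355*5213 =17489615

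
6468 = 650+5818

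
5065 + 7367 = 12432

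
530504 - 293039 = 237465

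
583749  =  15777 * 37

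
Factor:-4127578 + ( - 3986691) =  - 8114269  =  - 41^1*197909^1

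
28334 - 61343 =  - 33009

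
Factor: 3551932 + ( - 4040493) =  - 613^1*797^1 = - 488561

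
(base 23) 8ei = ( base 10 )4572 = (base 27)679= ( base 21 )a7f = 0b1000111011100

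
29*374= 10846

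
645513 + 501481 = 1146994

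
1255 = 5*251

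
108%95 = 13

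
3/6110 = 3/6110 = 0.00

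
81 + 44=125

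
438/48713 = 438/48713 = 0.01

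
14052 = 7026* 2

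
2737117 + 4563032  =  7300149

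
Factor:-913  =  -11^1*83^1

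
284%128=28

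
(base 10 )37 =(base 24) 1D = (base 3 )1101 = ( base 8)45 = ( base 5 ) 122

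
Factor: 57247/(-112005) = -23/45 =-  3^( - 2) * 5^( - 1) * 23^1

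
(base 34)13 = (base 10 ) 37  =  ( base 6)101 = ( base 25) 1C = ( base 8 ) 45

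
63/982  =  63/982  =  0.06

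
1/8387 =1/8387= 0.00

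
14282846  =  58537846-44255000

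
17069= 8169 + 8900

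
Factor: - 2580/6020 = - 3/7 =-3^1 *7^(-1)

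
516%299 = 217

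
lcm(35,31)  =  1085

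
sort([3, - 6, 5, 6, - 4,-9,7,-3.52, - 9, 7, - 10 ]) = [ - 10, - 9, - 9  , - 6 ,- 4, - 3.52 , 3, 5,  6, 7 , 7 ]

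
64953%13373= 11461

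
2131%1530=601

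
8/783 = 8/783 = 0.01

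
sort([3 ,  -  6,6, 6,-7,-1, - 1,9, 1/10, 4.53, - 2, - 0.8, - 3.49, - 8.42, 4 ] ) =[ - 8.42, - 7 , - 6, - 3.49, - 2, - 1,-1, - 0.8,  1/10, 3, 4, 4.53, 6, 6, 9]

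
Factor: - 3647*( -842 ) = 2^1*7^1*421^1*521^1 = 3070774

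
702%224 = 30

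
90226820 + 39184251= 129411071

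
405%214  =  191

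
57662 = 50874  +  6788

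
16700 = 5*3340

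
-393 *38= -14934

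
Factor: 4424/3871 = 8/7 = 2^3*7^( - 1)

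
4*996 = 3984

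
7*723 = 5061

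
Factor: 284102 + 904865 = 1188967 = 13^1 * 91459^1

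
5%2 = 1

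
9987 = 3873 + 6114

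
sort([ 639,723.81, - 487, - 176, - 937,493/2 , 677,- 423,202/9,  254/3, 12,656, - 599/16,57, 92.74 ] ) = [ - 937, - 487,-423, - 176, - 599/16,12,202/9, 57,254/3,92.74, 493/2,639, 656,677, 723.81]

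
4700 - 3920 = 780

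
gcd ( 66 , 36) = 6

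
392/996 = 98/249 = 0.39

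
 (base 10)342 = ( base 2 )101010110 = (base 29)BN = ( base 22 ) FC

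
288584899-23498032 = 265086867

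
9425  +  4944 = 14369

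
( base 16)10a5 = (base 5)114021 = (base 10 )4261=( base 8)10245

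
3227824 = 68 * 47468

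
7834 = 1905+5929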